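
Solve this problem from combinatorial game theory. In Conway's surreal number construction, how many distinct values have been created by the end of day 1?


Day 0: {|} = 0 is born. Count = 1.
Day n: the number of surreal numbers born by day n is 2^(n+1) - 1.
By day 0: 2^1 - 1 = 1
By day 1: 2^2 - 1 = 3
By day 1: 3 surreal numbers.

3


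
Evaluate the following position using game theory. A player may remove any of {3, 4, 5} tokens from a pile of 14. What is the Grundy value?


The subtraction set is S = {3, 4, 5}.
G(k) = mex{ G(k - s) : s in S, s <= k }. We compute iteratively: G(0) = 0.
G(1) = mex({}) = 0
G(2) = mex({}) = 0
G(3) = mex({0}) = 1
G(4) = mex({0}) = 1
G(5) = mex({0}) = 1
G(6) = mex({0, 1}) = 2
G(7) = mex({0, 1}) = 2
G(8) = mex({1}) = 0
G(9) = mex({1, 2}) = 0
G(10) = mex({1, 2}) = 0
G(11) = mex({0, 2}) = 1
G(12) = mex({0, 2}) = 1
Observe that G(8)..G(12) = 0, 0, 0, 1, 1 repeats G(0)..G(4) = 0, 0, 0, 1, 1.
For k >= max(S) = 5, G(k) is determined by the previous 5 values G(k-5)..G(k-1); a window of 5 consecutive values has recurred shifted by 8, so by induction G(k + 8) = G(k) for all k >= 0: the sequence is periodic from the start with period 8.
One period: G(0..7) = 0, 0, 0, 1, 1, 1, 2, 2.
14 mod 8 = 6, so G(14) = G(6) = 2.

2


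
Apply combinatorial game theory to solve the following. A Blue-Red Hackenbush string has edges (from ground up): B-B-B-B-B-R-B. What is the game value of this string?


Edges (from ground): B-B-B-B-B-R-B
By Berlekamp's sign-expansion rule, a Blue-Red Hackenbush stalk has the value of the surreal number whose sign sequence is the edge sequence with B -> + and R -> -.
Sign sequence: +++++-+
Trace the sign expansion in the surreal number tree, starting from 0:
Edge 1: B (sign +) -> bounds (0, +inf), value = 1
Edge 2: B (sign +) -> bounds (1, +inf), value = 2
Edge 3: B (sign +) -> bounds (2, +inf), value = 3
Edge 4: B (sign +) -> bounds (3, +inf), value = 4
Edge 5: B (sign +) -> bounds (4, +inf), value = 5
Edge 6: R (sign -) -> bounds (4, 5), value = 9/2
Edge 7: B (sign +) -> bounds (9/2, 5), value = 19/4
Game value = 19/4

19/4


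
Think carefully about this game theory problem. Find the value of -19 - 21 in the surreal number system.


x = -19, y = 21
x - y = -19 - 21 = -40

-40


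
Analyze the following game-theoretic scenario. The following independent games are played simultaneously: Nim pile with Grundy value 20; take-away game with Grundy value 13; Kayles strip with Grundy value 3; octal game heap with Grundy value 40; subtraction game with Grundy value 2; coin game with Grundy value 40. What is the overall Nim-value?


By the Sprague-Grundy theorem, the Grundy value of a sum of games is the XOR of individual Grundy values.
Nim pile: Grundy value = 20. Running XOR: 0 XOR 20 = 20
take-away game: Grundy value = 13. Running XOR: 20 XOR 13 = 25
Kayles strip: Grundy value = 3. Running XOR: 25 XOR 3 = 26
octal game heap: Grundy value = 40. Running XOR: 26 XOR 40 = 50
subtraction game: Grundy value = 2. Running XOR: 50 XOR 2 = 48
coin game: Grundy value = 40. Running XOR: 48 XOR 40 = 24
The combined Grundy value is 24.

24


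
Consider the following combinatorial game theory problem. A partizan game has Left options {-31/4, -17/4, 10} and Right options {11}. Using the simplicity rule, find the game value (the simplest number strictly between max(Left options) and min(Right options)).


Left options: {-31/4, -17/4, 10}, max = 10
Right options: {11}, min = 11
All options are numbers and max(Left) < min(Right), so by the simplicity theorem the value is the simplest (earliest-born) number strictly between 10 and 11.
No integer lies strictly between 10 and 11, so the value is the dyadic rational m/2^k in the interval with the smallest k (then m odd); search k = 1, 2, ...:
Denominator 2: 21/2 lies strictly between 10 and 11 -- found.
The simplest number in the interval is 21/2.
Game value = 21/2

21/2


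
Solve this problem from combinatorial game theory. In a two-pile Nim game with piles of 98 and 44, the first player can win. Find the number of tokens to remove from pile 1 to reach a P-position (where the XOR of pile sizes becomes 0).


Piles: 98 and 44
Current XOR: 98 XOR 44 = 78 (non-zero, so this is an N-position).
To make the XOR zero, we need to find a move that balances the piles.
For pile 1 (size 98): target = 98 XOR 78 = 44
We reduce pile 1 from 98 to 44.
Tokens removed: 98 - 44 = 54
Verification: 44 XOR 44 = 0

54


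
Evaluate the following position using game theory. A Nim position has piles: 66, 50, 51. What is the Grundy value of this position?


We need the XOR (exclusive or) of all pile sizes.
After XOR-ing pile 1 (size 66): 0 XOR 66 = 66
After XOR-ing pile 2 (size 50): 66 XOR 50 = 112
After XOR-ing pile 3 (size 51): 112 XOR 51 = 67
The Nim-value of this position is 67.

67


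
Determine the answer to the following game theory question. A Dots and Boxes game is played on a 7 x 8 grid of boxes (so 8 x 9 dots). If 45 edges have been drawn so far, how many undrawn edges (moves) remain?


Grid: 7 x 8 boxes, i.e. 8 rows and 9 columns of dots.
Horizontal edges: (rows + 1) * cols = 8 * 8 = 64
Vertical edges: rows * (cols + 1) = 7 * 9 = 63
Total edges: 64 + 63 = 127
Edges drawn: 45
Remaining: 127 - 45 = 82

82


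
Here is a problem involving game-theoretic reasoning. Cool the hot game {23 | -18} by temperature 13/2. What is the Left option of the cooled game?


Original game: {23 | -18} (a switch {a | b} with a > b).
Cooling by t (for t below the temperature (a - b)/2 = 41/2) taxes each move by t: {a | b} cooled by t is {a - t | b + t}.
Cooling amount: t = 13/2
Cooled Left option: 23 - 13/2 = 33/2
Cooled Right option: -18 + 13/2 = -23/2
Cooled game: {33/2 | -23/2}
Left option = 33/2

33/2


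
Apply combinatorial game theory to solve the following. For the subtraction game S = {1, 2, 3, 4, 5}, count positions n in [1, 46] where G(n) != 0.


Subtraction set S = {1, 2, 3, 4, 5}, so G(n) = n mod 6.
G(n) = 0 when n is a multiple of 6.
Multiples of 6 in [1, 46]: 7
N-positions (nonzero Grundy) = 46 - 7 = 39

39


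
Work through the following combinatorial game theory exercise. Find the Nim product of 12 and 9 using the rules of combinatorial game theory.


Nim multiplication is bilinear over XOR: (u XOR v) * w = (u*w) XOR (v*w).
So we split each operand into its bit components and XOR the pairwise Nim products.
12 = 4 + 8 (as XOR of powers of 2).
9 = 1 + 8 (as XOR of powers of 2).
Using the standard Nim-product table on single bits:
  2*2 = 3,   2*4 = 8,   2*8 = 12,
  4*4 = 6,   4*8 = 11,  8*8 = 13,
and  1*x = x (identity), k*l = l*k (commutative).
Pairwise Nim products:
  4 * 1 = 4
  4 * 8 = 11
  8 * 1 = 8
  8 * 8 = 13
XOR them: 4 XOR 11 XOR 8 XOR 13 = 10.
Result: 12 * 9 = 10 (in Nim).

10


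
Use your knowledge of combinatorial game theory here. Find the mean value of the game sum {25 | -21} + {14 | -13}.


G1 = {25 | -21}, G2 = {14 | -13}
Each is a switch {a | b} with numbers a > b; its mean value is (a + b)/2, and mean value is additive over game sums: m(G1 + G2) = m(G1) + m(G2).
Mean of G1 = (25 + (-21))/2 = 4/2 = 2
Mean of G2 = (14 + (-13))/2 = 1/2 = 1/2
Mean of G1 + G2 = 2 + 1/2 = 5/2

5/2


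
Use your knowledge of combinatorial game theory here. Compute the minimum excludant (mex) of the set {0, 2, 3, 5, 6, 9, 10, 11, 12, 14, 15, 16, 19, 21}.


Set = {0, 2, 3, 5, 6, 9, 10, 11, 12, 14, 15, 16, 19, 21}
0 is in the set.
1 is NOT in the set. This is the mex.
mex = 1

1


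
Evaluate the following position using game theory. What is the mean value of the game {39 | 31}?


Game = {39 | 31}, a switch {a | b} with numbers a > b.
Its thermograph has left wall a - t and right wall b + t, which meet at t = (a - b)/2, where both equal (a + b)/2. So the mast (mean value) is at (a + b)/2.
Mean = (39 + (31))/2 = 70/2 = 35

35


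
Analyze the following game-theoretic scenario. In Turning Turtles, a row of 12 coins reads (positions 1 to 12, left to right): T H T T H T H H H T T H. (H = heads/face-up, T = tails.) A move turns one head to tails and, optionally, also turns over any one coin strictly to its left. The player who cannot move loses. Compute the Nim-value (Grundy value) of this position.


Coins: T H T T H T H H H T T H
Key fact: a single head at position k behaves exactly like a Nim heap of size k (turning it to T and optionally flipping a coin at j < k corresponds to moving the heap from k to j, or to 0), and heads combine as a disjunctive sum (two heads at the same place would cancel, matching j XOR j = 0). So the Nim-value is the XOR of the 1-indexed positions of the heads.
Face-up positions (1-indexed): [2, 5, 7, 8, 9, 12]
XOR 0 with 2: 0 XOR 2 = 2
XOR 2 with 5: 2 XOR 5 = 7
XOR 7 with 7: 7 XOR 7 = 0
XOR 0 with 8: 0 XOR 8 = 8
XOR 8 with 9: 8 XOR 9 = 1
XOR 1 with 12: 1 XOR 12 = 13
Nim-value = 13

13


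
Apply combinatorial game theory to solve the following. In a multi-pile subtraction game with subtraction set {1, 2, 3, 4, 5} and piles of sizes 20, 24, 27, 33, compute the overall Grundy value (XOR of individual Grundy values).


Subtraction set: {1, 2, 3, 4, 5}
For this subtraction set, G(n) = n mod 6 (period = max + 1 = 6).
Pile 1 (size 20): G(20) = 20 mod 6 = 2
Pile 2 (size 24): G(24) = 24 mod 6 = 0
Pile 3 (size 27): G(27) = 27 mod 6 = 3
Pile 4 (size 33): G(33) = 33 mod 6 = 3
Total Grundy value = XOR of all: 2 XOR 0 XOR 3 XOR 3 = 2

2


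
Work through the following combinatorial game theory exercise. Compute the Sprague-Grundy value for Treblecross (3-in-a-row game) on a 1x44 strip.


Treblecross: place X on empty cells; 3-in-a-row wins.
Playing within two cells of an existing X lets the opponent win at once, so sensible play treats the cells i-2..i+2 around each X as dead. The player left with no safe cell loses, so this is a normal-play take-away game on strips of safe cells.
Placing X at cell i (0-indexed) of a strip of k safe cells leaves independent strips of sizes max(0, i-2) and max(0, k-i-3). Hence G(k) = mex{ G(max(0,i-2)) XOR G(max(0,k-i-3)) : 0 <= i < k }, with G(0) = 0.
G(1): splits (0,0):0^0=0 -> mex({0}) = 1
G(2): splits (0,0):0^0=0 -> mex({0}) = 1
G(3): splits (0,0):0^0=0 -> mex({0}) = 1
G(4): splits (0,1):0^1=1 (0,0):0^0=0 -> mex({0, 1}) = 2
G(5): splits (0,2):0^1=1 (0,1):0^1=1 (0,0):0^0=0 -> mex({0, 1}) = 2
G(6) = mex({1}) = 0
G(7) = mex({0, 1, 2}) = 3
G(8) = mex({0, 1, 2}) = 3
G(9) = mex({0, 2}) = 1
G(10) = mex({0, 2, 3}) = 1
G(11) = mex({0, 3}) = 1
G(12) = mex({1, 3}) = 0
G(13) = mex({0, 1, 2, 3}) = 4
G(14) = mex({0, 1, 2}) = 3
G(15) = mex({0, 1, 2}) = 3
G(16) = mex({0, 1, 2, 4}) = 3
G(17) = mex({0, 1, 3, 4}) = 2
G(18) = mex({0, 1, 3, 4}) = 2
G(19) = mex({0, 1, 3, 5}) = 2
G(20) = mex({0, 1, 2, 3, 5}) = 4
G(21) = mex({0, 1, 2, 3, 5}) = 4
G(22) = mex({1, 2, 6}) = 0
G(23) = mex({0, 1, 2, 3, 4, 6}) = 5
G(24) = mex({0, 1, 2, 3, 4}) = 5
G(25) = mex({0, 1, 3, 4, 7}) = 2
G(26) = mex({0, 1, 3, 4, 5, 7}) = 2
G(27) = mex({0, 1, 3, 5}) = 2
G(28) = mex({0, 1, 2, 5}) = 3
G(29) = mex({0, 1, 2, 4, 5, 6}) = 3
G(30) = mex({1, 2, 4, 6}) = 0
G(31) = mex({0, 1, 2, 3, 4, 6}) = 5
G(32) = mex({1, 2, 3, 4, 7}) = 0
G(33) = mex({0, 3, 7}) = 1
G(34) = mex({0, 2, 3, 5, 7}) = 1
G(35) = mex({0, 2, 3, 5, 6}) = 1
G(36) = mex({0, 1, 2, 5, 6}) = 3
G(37) = mex({0, 1, 2, 4, 5, 6}) = 3
G(38) = mex({0, 1, 2, 4}) = 3
G(39) = mex({0, 1, 2, 3, 4, 7}) = 5
G(40) = mex({0, 1, 2, 3, 4, 5, 7}) = 6
G(41) = mex({0, 1, 2, 3, 5, 7}) = 4
G(42) = mex({0, 1, 2, 3, 5, 6, 7}) = 4
G(43) = mex({0, 2, 3, 5, 6}) = 1
G(44) = mex({1, 2, 3, 4, 5, 6}) = 0
Therefore G(44) = 0.

0


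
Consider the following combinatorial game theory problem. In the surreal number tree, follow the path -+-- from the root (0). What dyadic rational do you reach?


Sign expansion: -+--
Rule: track bounds (lo, hi), initially (-inf, +inf). On '+', the current value becomes lo and we move to the simplest number in (value, hi): value + 1 if hi = +inf, otherwise the midpoint (value + hi)/2. On '-', the current value becomes hi and we move to value - 1 if lo = -inf, otherwise the midpoint (lo + value)/2.
Start at 0.
Step 1: sign = -, move left. Bounds: (-inf, 0). Value = -1
Step 2: sign = +, move right. Bounds: (-1, 0). Value = -1/2
Step 3: sign = -, move left. Bounds: (-1, -1/2). Value = -3/4
Step 4: sign = -, move left. Bounds: (-1, -3/4). Value = -7/8
The surreal number with sign expansion -+-- is -7/8.

-7/8


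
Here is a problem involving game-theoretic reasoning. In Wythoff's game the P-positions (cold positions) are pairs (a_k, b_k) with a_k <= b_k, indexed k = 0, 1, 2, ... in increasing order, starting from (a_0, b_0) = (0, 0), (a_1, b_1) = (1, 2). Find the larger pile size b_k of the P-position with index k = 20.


By Wythoff's theorem, a_k = floor(k * phi) and b_k = floor(k * phi^2) = a_k + k, where phi = (1 + sqrt(5))/2 is the golden ratio.
phi = (1 + sqrt(5))/2 = 1.618034
phi^2 = phi + 1 = 2.618034
k = 20
k * phi^2 = 20 * 2.618034 = 52.360680
b_20 = floor(k * phi^2) = 52 (check: a_20 + k = 32 + 20 = 52)

52


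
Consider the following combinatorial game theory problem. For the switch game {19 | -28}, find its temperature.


The game is {19 | -28}, a switch {a | b} with numbers a > b.
Cooling {a | b} by t gives {a - t | b + t}, which stops being hot when a - t = b + t, i.e. at t = (a - b)/2. So the temperature of a switch is (a - b)/2.
Temperature = (Left option - Right option) / 2
= (19 - (-28)) / 2
= 47 / 2
= 47/2

47/2


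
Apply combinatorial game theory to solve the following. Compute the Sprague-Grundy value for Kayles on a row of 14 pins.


Kayles: a move removes 1 or 2 adjacent pins from a contiguous row.
Removing pins from a row of k leaves two independent rows (a, b) with a + b = k - 1 (one pin) or a + b = k - 2 (two pins); an end removal gives a = 0.
By Sprague-Grundy, G(k) = mex{ G(a) XOR G(b) } over all these splits. G(0) = 0.
G(1): splits (0,0):0^0=0 -> mex({0}) = 1
G(2): splits (0,1):0^1=1 (0,0):0^0=0 -> mex({0, 1}) = 2
G(3): splits (0,2):0^2=2 (1,1):1^1=0 (0,1):0^1=1 -> mex({0, 1, 2}) = 3
G(4): splits (0,3):0^3=3 (1,2):1^2=3 (0,2):0^2=2 (1,1):1^1=0 -> mex({0, 2, 3}) = 1
G(5): splits (0,4):0^1=1 (1,3):1^3=2 (2,2):2^2=0 (0,3):0^3=3 (1,2):1^2=3 -> mex({0, 1, 2, 3}) = 4
G(6) = mex({0, 1, 2, 4}) = 3
G(7) = mex({0, 1, 3, 4, 5}) = 2
G(8) = mex({0, 2, 3, 5, 6}) = 1
G(9) = mex({0, 1, 2, 3, 6, 7}) = 4
G(10) = mex({0, 1, 3, 4, 5, 7}) = 2
G(11) = mex({0, 1, 2, 3, 4, 5}) = 6
G(12) = mex({0, 1, 2, 3, 5, 6, 7}) = 4
G(13) = mex({0, 2, 3, 4, 6, 7}) = 1
G(14) = mex({0, 1, 4, 5, 6, 7}) = 2
Therefore G(14) = 2.

2


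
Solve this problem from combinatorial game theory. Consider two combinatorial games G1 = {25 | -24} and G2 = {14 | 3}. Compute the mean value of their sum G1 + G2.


G1 = {25 | -24}, G2 = {14 | 3}
Each is a switch {a | b} with numbers a > b; its mean value is (a + b)/2, and mean value is additive over game sums: m(G1 + G2) = m(G1) + m(G2).
Mean of G1 = (25 + (-24))/2 = 1/2 = 1/2
Mean of G2 = (14 + (3))/2 = 17/2 = 17/2
Mean of G1 + G2 = 1/2 + 17/2 = 9

9


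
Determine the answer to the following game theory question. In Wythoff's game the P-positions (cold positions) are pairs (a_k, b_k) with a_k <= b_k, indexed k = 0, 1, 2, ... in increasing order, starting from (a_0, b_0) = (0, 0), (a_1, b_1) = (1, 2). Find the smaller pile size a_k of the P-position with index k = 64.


By Wythoff's theorem, a_k = floor(k * phi) and b_k = floor(k * phi^2) = a_k + k, where phi = (1 + sqrt(5))/2 is the golden ratio.
phi = (1 + sqrt(5))/2 = 1.618034
k = 64
k * phi = 64 * 1.618034 = 103.554175
a_64 = floor(k * phi) = 103

103


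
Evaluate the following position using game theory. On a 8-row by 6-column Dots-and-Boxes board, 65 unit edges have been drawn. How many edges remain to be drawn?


Grid: 8 x 6 boxes, i.e. 9 rows and 7 columns of dots.
Horizontal edges: (rows + 1) * cols = 9 * 6 = 54
Vertical edges: rows * (cols + 1) = 8 * 7 = 56
Total edges: 54 + 56 = 110
Edges drawn: 65
Remaining: 110 - 65 = 45

45


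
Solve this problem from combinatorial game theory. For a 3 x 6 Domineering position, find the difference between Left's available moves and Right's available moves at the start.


Board is 3 x 6 (rows x cols).
Left (vertical) placements: (rows-1) * cols = 2 * 6 = 12
Right (horizontal) placements: rows * (cols-1) = 3 * 5 = 15
Advantage = Left - Right = 12 - 15 = -3

-3


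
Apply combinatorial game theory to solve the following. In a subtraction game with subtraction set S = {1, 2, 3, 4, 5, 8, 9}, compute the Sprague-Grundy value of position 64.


The subtraction set is S = {1, 2, 3, 4, 5, 8, 9}.
G(k) = mex{ G(k - s) : s in S, s <= k }. We compute iteratively: G(0) = 0.
G(1) = mex({0}) = 1
G(2) = mex({0, 1}) = 2
G(3) = mex({0, 1, 2}) = 3
G(4) = mex({0, 1, 2, 3}) = 4
G(5) = mex({0, 1, 2, 3, 4}) = 5
G(6) = mex({1, 2, 3, 4, 5}) = 0
G(7) = mex({0, 2, 3, 4, 5}) = 1
G(8) = mex({0, 1, 3, 4, 5}) = 2
G(9) = mex({0, 1, 2, 4, 5}) = 3
G(10) = mex({0, 1, 2, 3, 5}) = 4
G(11) = mex({0, 1, 2, 3, 4}) = 5
G(12) = mex({1, 2, 3, 4, 5}) = 0
G(13) = mex({0, 2, 3, 4, 5}) = 1
G(14) = mex({0, 1, 3, 4, 5}) = 2
Observe that G(6)..G(14) = 0, 1, 2, 3, 4, 5, 0, 1, 2 repeats G(0)..G(8) = 0, 1, 2, 3, 4, 5, 0, 1, 2.
For k >= max(S) = 9, G(k) is determined by the previous 9 values G(k-9)..G(k-1); a window of 9 consecutive values has recurred shifted by 6, so by induction G(k + 6) = G(k) for all k >= 0: the sequence is periodic from the start with period 6.
One period: G(0..5) = 0, 1, 2, 3, 4, 5.
64 mod 6 = 4, so G(64) = G(4) = 4.

4


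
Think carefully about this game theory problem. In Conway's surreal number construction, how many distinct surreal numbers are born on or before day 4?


Day 0: {|} = 0 is born. Count = 1.
Day n: the number of surreal numbers born by day n is 2^(n+1) - 1.
By day 0: 2^1 - 1 = 1
By day 1: 2^2 - 1 = 3
By day 2: 2^3 - 1 = 7
By day 3: 2^4 - 1 = 15
By day 4: 2^5 - 1 = 31
By day 4: 31 surreal numbers.

31


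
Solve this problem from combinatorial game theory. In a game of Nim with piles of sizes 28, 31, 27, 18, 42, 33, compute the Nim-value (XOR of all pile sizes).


We need the XOR (exclusive or) of all pile sizes.
After XOR-ing pile 1 (size 28): 0 XOR 28 = 28
After XOR-ing pile 2 (size 31): 28 XOR 31 = 3
After XOR-ing pile 3 (size 27): 3 XOR 27 = 24
After XOR-ing pile 4 (size 18): 24 XOR 18 = 10
After XOR-ing pile 5 (size 42): 10 XOR 42 = 32
After XOR-ing pile 6 (size 33): 32 XOR 33 = 1
The Nim-value of this position is 1.

1


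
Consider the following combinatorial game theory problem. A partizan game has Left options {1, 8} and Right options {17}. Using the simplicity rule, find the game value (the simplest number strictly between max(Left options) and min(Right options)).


Left options: {1, 8}, max = 8
Right options: {17}, min = 17
All options are numbers and max(Left) < min(Right), so by the simplicity theorem the value is the simplest (earliest-born) number strictly between 8 and 17.
Integers 9 through 16 all lie strictly between 8 and 17.
Among integers, the simplest (lowest birthday = smallest |n|; 0 is born on day 0, +-n on day n) is 9.
No non-integer in the interval can be simpler: if x is a non-integer in the interval, then floor(x) or ceil(x) also lies in the interval (the interval contains an integer), and both are proper prefixes of x's sign expansion, i.e. born earlier. So the game value is 9.
Game value = 9

9


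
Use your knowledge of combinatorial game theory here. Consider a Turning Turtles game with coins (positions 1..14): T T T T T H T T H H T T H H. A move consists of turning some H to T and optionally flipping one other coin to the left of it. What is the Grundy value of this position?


Coins: T T T T T H T T H H T T H H
Key fact: a single head at position k behaves exactly like a Nim heap of size k (turning it to T and optionally flipping a coin at j < k corresponds to moving the heap from k to j, or to 0), and heads combine as a disjunctive sum (two heads at the same place would cancel, matching j XOR j = 0). So the Nim-value is the XOR of the 1-indexed positions of the heads.
Face-up positions (1-indexed): [6, 9, 10, 13, 14]
XOR 0 with 6: 0 XOR 6 = 6
XOR 6 with 9: 6 XOR 9 = 15
XOR 15 with 10: 15 XOR 10 = 5
XOR 5 with 13: 5 XOR 13 = 8
XOR 8 with 14: 8 XOR 14 = 6
Nim-value = 6

6


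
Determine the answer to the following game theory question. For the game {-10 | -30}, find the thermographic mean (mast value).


Game = {-10 | -30}, a switch {a | b} with numbers a > b.
Its thermograph has left wall a - t and right wall b + t, which meet at t = (a - b)/2, where both equal (a + b)/2. So the mast (mean value) is at (a + b)/2.
Mean = (-10 + (-30))/2 = -40/2 = -20

-20


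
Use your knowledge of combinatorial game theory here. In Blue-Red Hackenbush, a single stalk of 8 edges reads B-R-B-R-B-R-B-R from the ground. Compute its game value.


Edges (from ground): B-R-B-R-B-R-B-R
By Berlekamp's sign-expansion rule, a Blue-Red Hackenbush stalk has the value of the surreal number whose sign sequence is the edge sequence with B -> + and R -> -.
Sign sequence: +-+-+-+-
Trace the sign expansion in the surreal number tree, starting from 0:
Edge 1: B (sign +) -> bounds (0, +inf), value = 1
Edge 2: R (sign -) -> bounds (0, 1), value = 1/2
Edge 3: B (sign +) -> bounds (1/2, 1), value = 3/4
Edge 4: R (sign -) -> bounds (1/2, 3/4), value = 5/8
Edge 5: B (sign +) -> bounds (5/8, 3/4), value = 11/16
Edge 6: R (sign -) -> bounds (5/8, 11/16), value = 21/32
Edge 7: B (sign +) -> bounds (21/32, 11/16), value = 43/64
Edge 8: R (sign -) -> bounds (21/32, 43/64), value = 85/128
Game value = 85/128

85/128


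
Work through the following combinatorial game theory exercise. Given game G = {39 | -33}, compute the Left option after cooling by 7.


Original game: {39 | -33} (a switch {a | b} with a > b).
Cooling by t (for t below the temperature (a - b)/2 = 36) taxes each move by t: {a | b} cooled by t is {a - t | b + t}.
Cooling amount: t = 7
Cooled Left option: 39 - 7 = 32
Cooled Right option: -33 + 7 = -26
Cooled game: {32 | -26}
Left option = 32

32


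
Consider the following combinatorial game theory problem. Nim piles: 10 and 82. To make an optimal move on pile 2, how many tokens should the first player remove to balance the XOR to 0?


Piles: 10 and 82
Current XOR: 10 XOR 82 = 88 (non-zero, so this is an N-position).
To make the XOR zero, we need to find a move that balances the piles.
For pile 2 (size 82): target = 82 XOR 88 = 10
We reduce pile 2 from 82 to 10.
Tokens removed: 82 - 10 = 72
Verification: 10 XOR 10 = 0

72


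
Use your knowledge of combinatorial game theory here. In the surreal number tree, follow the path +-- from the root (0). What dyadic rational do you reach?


Sign expansion: +--
Rule: track bounds (lo, hi), initially (-inf, +inf). On '+', the current value becomes lo and we move to the simplest number in (value, hi): value + 1 if hi = +inf, otherwise the midpoint (value + hi)/2. On '-', the current value becomes hi and we move to value - 1 if lo = -inf, otherwise the midpoint (lo + value)/2.
Start at 0.
Step 1: sign = +, move right. Bounds: (0, +inf). Value = 1
Step 2: sign = -, move left. Bounds: (0, 1). Value = 1/2
Step 3: sign = -, move left. Bounds: (0, 1/2). Value = 1/4
The surreal number with sign expansion +-- is 1/4.

1/4


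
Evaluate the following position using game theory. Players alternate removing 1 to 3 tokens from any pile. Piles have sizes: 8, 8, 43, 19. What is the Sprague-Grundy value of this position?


Subtraction set: {1, 2, 3}
For this subtraction set, G(n) = n mod 4 (period = max + 1 = 4).
Pile 1 (size 8): G(8) = 8 mod 4 = 0
Pile 2 (size 8): G(8) = 8 mod 4 = 0
Pile 3 (size 43): G(43) = 43 mod 4 = 3
Pile 4 (size 19): G(19) = 19 mod 4 = 3
Total Grundy value = XOR of all: 0 XOR 0 XOR 3 XOR 3 = 0

0


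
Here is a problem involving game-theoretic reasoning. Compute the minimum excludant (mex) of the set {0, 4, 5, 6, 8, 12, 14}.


Set = {0, 4, 5, 6, 8, 12, 14}
0 is in the set.
1 is NOT in the set. This is the mex.
mex = 1

1


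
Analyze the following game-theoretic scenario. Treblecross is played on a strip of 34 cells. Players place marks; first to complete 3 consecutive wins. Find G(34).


Treblecross: place X on empty cells; 3-in-a-row wins.
Playing within two cells of an existing X lets the opponent win at once, so sensible play treats the cells i-2..i+2 around each X as dead. The player left with no safe cell loses, so this is a normal-play take-away game on strips of safe cells.
Placing X at cell i (0-indexed) of a strip of k safe cells leaves independent strips of sizes max(0, i-2) and max(0, k-i-3). Hence G(k) = mex{ G(max(0,i-2)) XOR G(max(0,k-i-3)) : 0 <= i < k }, with G(0) = 0.
G(1): splits (0,0):0^0=0 -> mex({0}) = 1
G(2): splits (0,0):0^0=0 -> mex({0}) = 1
G(3): splits (0,0):0^0=0 -> mex({0}) = 1
G(4): splits (0,1):0^1=1 (0,0):0^0=0 -> mex({0, 1}) = 2
G(5): splits (0,2):0^1=1 (0,1):0^1=1 (0,0):0^0=0 -> mex({0, 1}) = 2
G(6) = mex({1}) = 0
G(7) = mex({0, 1, 2}) = 3
G(8) = mex({0, 1, 2}) = 3
G(9) = mex({0, 2}) = 1
G(10) = mex({0, 2, 3}) = 1
G(11) = mex({0, 3}) = 1
G(12) = mex({1, 3}) = 0
G(13) = mex({0, 1, 2, 3}) = 4
G(14) = mex({0, 1, 2}) = 3
G(15) = mex({0, 1, 2}) = 3
G(16) = mex({0, 1, 2, 4}) = 3
G(17) = mex({0, 1, 3, 4}) = 2
G(18) = mex({0, 1, 3, 4}) = 2
G(19) = mex({0, 1, 3, 5}) = 2
G(20) = mex({0, 1, 2, 3, 5}) = 4
G(21) = mex({0, 1, 2, 3, 5}) = 4
G(22) = mex({1, 2, 6}) = 0
G(23) = mex({0, 1, 2, 3, 4, 6}) = 5
G(24) = mex({0, 1, 2, 3, 4}) = 5
G(25) = mex({0, 1, 3, 4, 7}) = 2
G(26) = mex({0, 1, 3, 4, 5, 7}) = 2
G(27) = mex({0, 1, 3, 5}) = 2
G(28) = mex({0, 1, 2, 5}) = 3
G(29) = mex({0, 1, 2, 4, 5, 6}) = 3
G(30) = mex({1, 2, 4, 6}) = 0
G(31) = mex({0, 1, 2, 3, 4, 6}) = 5
G(32) = mex({1, 2, 3, 4, 7}) = 0
G(33) = mex({0, 3, 7}) = 1
G(34) = mex({0, 2, 3, 5, 7}) = 1
Therefore G(34) = 1.

1


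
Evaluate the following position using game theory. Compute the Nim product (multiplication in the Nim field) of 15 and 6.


Nim multiplication is bilinear over XOR: (u XOR v) * w = (u*w) XOR (v*w).
So we split each operand into its bit components and XOR the pairwise Nim products.
15 = 1 + 2 + 4 + 8 (as XOR of powers of 2).
6 = 2 + 4 (as XOR of powers of 2).
Using the standard Nim-product table on single bits:
  2*2 = 3,   2*4 = 8,   2*8 = 12,
  4*4 = 6,   4*8 = 11,  8*8 = 13,
and  1*x = x (identity), k*l = l*k (commutative).
Pairwise Nim products:
  1 * 2 = 2
  1 * 4 = 4
  2 * 2 = 3
  2 * 4 = 8
  4 * 2 = 8
  4 * 4 = 6
  8 * 2 = 12
  8 * 4 = 11
XOR them: 2 XOR 4 XOR 3 XOR 8 XOR 8 XOR 6 XOR 12 XOR 11 = 4.
Result: 15 * 6 = 4 (in Nim).

4


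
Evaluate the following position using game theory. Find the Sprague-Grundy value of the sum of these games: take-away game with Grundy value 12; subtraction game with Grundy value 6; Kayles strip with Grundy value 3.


By the Sprague-Grundy theorem, the Grundy value of a sum of games is the XOR of individual Grundy values.
take-away game: Grundy value = 12. Running XOR: 0 XOR 12 = 12
subtraction game: Grundy value = 6. Running XOR: 12 XOR 6 = 10
Kayles strip: Grundy value = 3. Running XOR: 10 XOR 3 = 9
The combined Grundy value is 9.

9


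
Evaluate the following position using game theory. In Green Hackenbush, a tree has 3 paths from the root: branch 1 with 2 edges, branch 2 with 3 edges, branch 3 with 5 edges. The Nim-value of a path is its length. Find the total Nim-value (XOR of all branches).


The tree has 3 branches from the ground vertex.
In Green Hackenbush, the Nim-value of a simple path of length k is k.
Branch 1: length 2, Nim-value = 2
Branch 2: length 3, Nim-value = 3
Branch 3: length 5, Nim-value = 5
Total Nim-value = XOR of all branch values:
0 XOR 2 = 2
2 XOR 3 = 1
1 XOR 5 = 4
Nim-value of the tree = 4

4


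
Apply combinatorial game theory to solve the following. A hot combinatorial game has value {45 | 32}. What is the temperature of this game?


The game is {45 | 32}, a switch {a | b} with numbers a > b.
Cooling {a | b} by t gives {a - t | b + t}, which stops being hot when a - t = b + t, i.e. at t = (a - b)/2. So the temperature of a switch is (a - b)/2.
Temperature = (Left option - Right option) / 2
= (45 - (32)) / 2
= 13 / 2
= 13/2

13/2


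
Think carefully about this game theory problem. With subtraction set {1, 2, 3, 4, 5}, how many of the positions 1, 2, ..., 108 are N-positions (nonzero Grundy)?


Subtraction set S = {1, 2, 3, 4, 5}, so G(n) = n mod 6.
G(n) = 0 when n is a multiple of 6.
Multiples of 6 in [1, 108]: 18
N-positions (nonzero Grundy) = 108 - 18 = 90

90


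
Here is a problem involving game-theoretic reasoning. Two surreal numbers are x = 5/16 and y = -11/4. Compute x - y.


x = 5/16, y = -11/4
Converting to common denominator: 16
x = 5/16, y = -44/16
x - y = 5/16 - -11/4 = 49/16

49/16


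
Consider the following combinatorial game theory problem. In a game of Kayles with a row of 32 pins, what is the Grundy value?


Kayles: a move removes 1 or 2 adjacent pins from a contiguous row.
Removing pins from a row of k leaves two independent rows (a, b) with a + b = k - 1 (one pin) or a + b = k - 2 (two pins); an end removal gives a = 0.
By Sprague-Grundy, G(k) = mex{ G(a) XOR G(b) } over all these splits. G(0) = 0.
G(1): splits (0,0):0^0=0 -> mex({0}) = 1
G(2): splits (0,1):0^1=1 (0,0):0^0=0 -> mex({0, 1}) = 2
G(3): splits (0,2):0^2=2 (1,1):1^1=0 (0,1):0^1=1 -> mex({0, 1, 2}) = 3
G(4): splits (0,3):0^3=3 (1,2):1^2=3 (0,2):0^2=2 (1,1):1^1=0 -> mex({0, 2, 3}) = 1
G(5): splits (0,4):0^1=1 (1,3):1^3=2 (2,2):2^2=0 (0,3):0^3=3 (1,2):1^2=3 -> mex({0, 1, 2, 3}) = 4
G(6) = mex({0, 1, 2, 4}) = 3
G(7) = mex({0, 1, 3, 4, 5}) = 2
G(8) = mex({0, 2, 3, 5, 6}) = 1
G(9) = mex({0, 1, 2, 3, 6, 7}) = 4
G(10) = mex({0, 1, 3, 4, 5, 7}) = 2
G(11) = mex({0, 1, 2, 3, 4, 5}) = 6
G(12) = mex({0, 1, 2, 3, 5, 6, 7}) = 4
G(13) = mex({0, 2, 3, 4, 6, 7}) = 1
G(14) = mex({0, 1, 4, 5, 6, 7}) = 2
G(15) = mex({0, 1, 2, 3, 4, 5, 6}) = 7
G(16) = mex({0, 2, 3, 5, 6, 7}) = 1
G(17) = mex({0, 1, 2, 3, 5, 6, 7}) = 4
G(18) = mex({0, 1, 2, 4, 5, 6}) = 3
G(19) = mex({0, 1, 3, 4, 5, 7}) = 2
G(20) = mex({0, 2, 3, 4, 5, 6, 7}) = 1
G(21) = mex({0, 1, 2, 3, 5, 6, 7}) = 4
G(22) = mex({0, 1, 2, 3, 4, 5, 7}) = 6
G(23) = mex({0, 1, 2, 3, 4, 5, 6}) = 7
G(24) = mex({0, 1, 2, 3, 5, 6, 7}) = 4
G(25) = mex({0, 2, 3, 4, 6, 7}) = 1
G(26) = mex({0, 1, 3, 4, 5, 6, 7}) = 2
G(27) = mex({0, 1, 2, 3, 4, 5, 6, 7}) = 8
G(28) = mex({0, 1, 2, 3, 4, 6, 7, 8}) = 5
G(29) = mex({0, 1, 2, 3, 5, 6, 7, 8, 9}) = 4
G(30) = mex({0, 1, 2, 3, 4, 5, 6, 9, 10}) = 7
G(31) = mex({0, 1, 3, 4, 5, 7, 10, 11}) = 2
G(32) = mex({0, 2, 3, 4, 5, 6, 7, 9, 11}) = 1
Therefore G(32) = 1.

1


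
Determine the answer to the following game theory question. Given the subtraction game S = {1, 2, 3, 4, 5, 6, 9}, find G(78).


The subtraction set is S = {1, 2, 3, 4, 5, 6, 9}.
G(k) = mex{ G(k - s) : s in S, s <= k }. We compute iteratively: G(0) = 0.
G(1) = mex({0}) = 1
G(2) = mex({0, 1}) = 2
G(3) = mex({0, 1, 2}) = 3
G(4) = mex({0, 1, 2, 3}) = 4
G(5) = mex({0, 1, 2, 3, 4}) = 5
G(6) = mex({0, 1, 2, 3, 4, 5}) = 6
G(7) = mex({1, 2, 3, 4, 5, 6}) = 0
G(8) = mex({0, 2, 3, 4, 5, 6}) = 1
G(9) = mex({0, 1, 3, 4, 5, 6}) = 2
G(10) = mex({0, 1, 2, 4, 5, 6}) = 3
G(11) = mex({0, 1, 2, 3, 5, 6}) = 4
G(12) = mex({0, 1, 2, 3, 4, 6}) = 5
G(13) = mex({0, 1, 2, 3, 4, 5}) = 6
G(14) = mex({1, 2, 3, 4, 5, 6}) = 0
G(15) = mex({0, 2, 3, 4, 5, 6}) = 1
Observe that G(7)..G(15) = 0, 1, 2, 3, 4, 5, 6, 0, 1 repeats G(0)..G(8) = 0, 1, 2, 3, 4, 5, 6, 0, 1.
For k >= max(S) = 9, G(k) is determined by the previous 9 values G(k-9)..G(k-1); a window of 9 consecutive values has recurred shifted by 7, so by induction G(k + 7) = G(k) for all k >= 0: the sequence is periodic from the start with period 7.
One period: G(0..6) = 0, 1, 2, 3, 4, 5, 6.
78 mod 7 = 1, so G(78) = G(1) = 1.

1


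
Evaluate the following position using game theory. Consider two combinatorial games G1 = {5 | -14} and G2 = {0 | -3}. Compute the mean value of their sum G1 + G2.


G1 = {5 | -14}, G2 = {0 | -3}
Each is a switch {a | b} with numbers a > b; its mean value is (a + b)/2, and mean value is additive over game sums: m(G1 + G2) = m(G1) + m(G2).
Mean of G1 = (5 + (-14))/2 = -9/2 = -9/2
Mean of G2 = (0 + (-3))/2 = -3/2 = -3/2
Mean of G1 + G2 = -9/2 + -3/2 = -6

-6


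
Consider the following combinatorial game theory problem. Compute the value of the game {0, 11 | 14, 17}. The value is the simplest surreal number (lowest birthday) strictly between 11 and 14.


Left options: {0, 11}, max = 11
Right options: {14, 17}, min = 14
All options are numbers and max(Left) < min(Right), so by the simplicity theorem the value is the simplest (earliest-born) number strictly between 11 and 14.
Integers 12 through 13 all lie strictly between 11 and 14.
Among integers, the simplest (lowest birthday = smallest |n|; 0 is born on day 0, +-n on day n) is 12.
No non-integer in the interval can be simpler: if x is a non-integer in the interval, then floor(x) or ceil(x) also lies in the interval (the interval contains an integer), and both are proper prefixes of x's sign expansion, i.e. born earlier. So the game value is 12.
Game value = 12

12


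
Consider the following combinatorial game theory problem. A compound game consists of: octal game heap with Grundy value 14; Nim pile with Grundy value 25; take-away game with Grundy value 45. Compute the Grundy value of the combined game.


By the Sprague-Grundy theorem, the Grundy value of a sum of games is the XOR of individual Grundy values.
octal game heap: Grundy value = 14. Running XOR: 0 XOR 14 = 14
Nim pile: Grundy value = 25. Running XOR: 14 XOR 25 = 23
take-away game: Grundy value = 45. Running XOR: 23 XOR 45 = 58
The combined Grundy value is 58.

58


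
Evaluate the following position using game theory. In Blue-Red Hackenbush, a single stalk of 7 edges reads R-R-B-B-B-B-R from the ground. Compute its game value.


Edges (from ground): R-R-B-B-B-B-R
By Berlekamp's sign-expansion rule, a Blue-Red Hackenbush stalk has the value of the surreal number whose sign sequence is the edge sequence with B -> + and R -> -.
Sign sequence: --++++-
Trace the sign expansion in the surreal number tree, starting from 0:
Edge 1: R (sign -) -> bounds (-inf, 0), value = -1
Edge 2: R (sign -) -> bounds (-inf, -1), value = -2
Edge 3: B (sign +) -> bounds (-2, -1), value = -3/2
Edge 4: B (sign +) -> bounds (-3/2, -1), value = -5/4
Edge 5: B (sign +) -> bounds (-5/4, -1), value = -9/8
Edge 6: B (sign +) -> bounds (-9/8, -1), value = -17/16
Edge 7: R (sign -) -> bounds (-9/8, -17/16), value = -35/32
Game value = -35/32

-35/32


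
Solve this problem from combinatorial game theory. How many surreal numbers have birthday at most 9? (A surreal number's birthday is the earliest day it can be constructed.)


Day 0: {|} = 0 is born. Count = 1.
Day n: the number of surreal numbers born by day n is 2^(n+1) - 1.
By day 0: 2^1 - 1 = 1
By day 1: 2^2 - 1 = 3
By day 2: 2^3 - 1 = 7
By day 3: 2^4 - 1 = 15
By day 4: 2^5 - 1 = 31
By day 5: 2^6 - 1 = 63
By day 6: 2^7 - 1 = 127
By day 7: 2^8 - 1 = 255
By day 8: 2^9 - 1 = 511
By day 9: 2^10 - 1 = 1023
By day 9: 1023 surreal numbers.

1023


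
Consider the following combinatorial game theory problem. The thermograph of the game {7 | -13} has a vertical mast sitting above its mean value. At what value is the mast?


Game = {7 | -13}, a switch {a | b} with numbers a > b.
Its thermograph has left wall a - t and right wall b + t, which meet at t = (a - b)/2, where both equal (a + b)/2. So the mast (mean value) is at (a + b)/2.
Mean = (7 + (-13))/2 = -6/2 = -3

-3


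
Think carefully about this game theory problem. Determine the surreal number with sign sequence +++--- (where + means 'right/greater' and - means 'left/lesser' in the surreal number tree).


Sign expansion: +++---
Rule: track bounds (lo, hi), initially (-inf, +inf). On '+', the current value becomes lo and we move to the simplest number in (value, hi): value + 1 if hi = +inf, otherwise the midpoint (value + hi)/2. On '-', the current value becomes hi and we move to value - 1 if lo = -inf, otherwise the midpoint (lo + value)/2.
Start at 0.
Step 1: sign = +, move right. Bounds: (0, +inf). Value = 1
Step 2: sign = +, move right. Bounds: (1, +inf). Value = 2
Step 3: sign = +, move right. Bounds: (2, +inf). Value = 3
Step 4: sign = -, move left. Bounds: (2, 3). Value = 5/2
Step 5: sign = -, move left. Bounds: (2, 5/2). Value = 9/4
Step 6: sign = -, move left. Bounds: (2, 9/4). Value = 17/8
The surreal number with sign expansion +++--- is 17/8.

17/8


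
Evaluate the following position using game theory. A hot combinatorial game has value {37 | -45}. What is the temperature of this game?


The game is {37 | -45}, a switch {a | b} with numbers a > b.
Cooling {a | b} by t gives {a - t | b + t}, which stops being hot when a - t = b + t, i.e. at t = (a - b)/2. So the temperature of a switch is (a - b)/2.
Temperature = (Left option - Right option) / 2
= (37 - (-45)) / 2
= 82 / 2
= 41

41


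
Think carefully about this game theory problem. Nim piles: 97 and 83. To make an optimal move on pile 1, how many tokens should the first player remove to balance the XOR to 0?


Piles: 97 and 83
Current XOR: 97 XOR 83 = 50 (non-zero, so this is an N-position).
To make the XOR zero, we need to find a move that balances the piles.
For pile 1 (size 97): target = 97 XOR 50 = 83
We reduce pile 1 from 97 to 83.
Tokens removed: 97 - 83 = 14
Verification: 83 XOR 83 = 0

14


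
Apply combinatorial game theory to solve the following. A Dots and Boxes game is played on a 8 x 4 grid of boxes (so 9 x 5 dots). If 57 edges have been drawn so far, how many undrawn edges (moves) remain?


Grid: 8 x 4 boxes, i.e. 9 rows and 5 columns of dots.
Horizontal edges: (rows + 1) * cols = 9 * 4 = 36
Vertical edges: rows * (cols + 1) = 8 * 5 = 40
Total edges: 36 + 40 = 76
Edges drawn: 57
Remaining: 76 - 57 = 19

19


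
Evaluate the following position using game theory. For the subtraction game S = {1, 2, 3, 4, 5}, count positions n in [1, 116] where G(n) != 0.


Subtraction set S = {1, 2, 3, 4, 5}, so G(n) = n mod 6.
G(n) = 0 when n is a multiple of 6.
Multiples of 6 in [1, 116]: 19
N-positions (nonzero Grundy) = 116 - 19 = 97

97


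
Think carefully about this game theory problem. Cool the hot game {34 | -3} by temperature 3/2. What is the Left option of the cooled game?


Original game: {34 | -3} (a switch {a | b} with a > b).
Cooling by t (for t below the temperature (a - b)/2 = 37/2) taxes each move by t: {a | b} cooled by t is {a - t | b + t}.
Cooling amount: t = 3/2
Cooled Left option: 34 - 3/2 = 65/2
Cooled Right option: -3 + 3/2 = -3/2
Cooled game: {65/2 | -3/2}
Left option = 65/2

65/2


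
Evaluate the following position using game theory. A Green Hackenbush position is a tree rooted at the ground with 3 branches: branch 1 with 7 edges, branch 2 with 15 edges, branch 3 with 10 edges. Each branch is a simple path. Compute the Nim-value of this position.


The tree has 3 branches from the ground vertex.
In Green Hackenbush, the Nim-value of a simple path of length k is k.
Branch 1: length 7, Nim-value = 7
Branch 2: length 15, Nim-value = 15
Branch 3: length 10, Nim-value = 10
Total Nim-value = XOR of all branch values:
0 XOR 7 = 7
7 XOR 15 = 8
8 XOR 10 = 2
Nim-value of the tree = 2

2


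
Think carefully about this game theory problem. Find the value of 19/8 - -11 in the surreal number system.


x = 19/8, y = -11
Converting to common denominator: 8
x = 19/8, y = -88/8
x - y = 19/8 - -11 = 107/8

107/8


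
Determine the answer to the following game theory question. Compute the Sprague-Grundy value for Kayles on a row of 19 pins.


Kayles: a move removes 1 or 2 adjacent pins from a contiguous row.
Removing pins from a row of k leaves two independent rows (a, b) with a + b = k - 1 (one pin) or a + b = k - 2 (two pins); an end removal gives a = 0.
By Sprague-Grundy, G(k) = mex{ G(a) XOR G(b) } over all these splits. G(0) = 0.
G(1): splits (0,0):0^0=0 -> mex({0}) = 1
G(2): splits (0,1):0^1=1 (0,0):0^0=0 -> mex({0, 1}) = 2
G(3): splits (0,2):0^2=2 (1,1):1^1=0 (0,1):0^1=1 -> mex({0, 1, 2}) = 3
G(4): splits (0,3):0^3=3 (1,2):1^2=3 (0,2):0^2=2 (1,1):1^1=0 -> mex({0, 2, 3}) = 1
G(5): splits (0,4):0^1=1 (1,3):1^3=2 (2,2):2^2=0 (0,3):0^3=3 (1,2):1^2=3 -> mex({0, 1, 2, 3}) = 4
G(6) = mex({0, 1, 2, 4}) = 3
G(7) = mex({0, 1, 3, 4, 5}) = 2
G(8) = mex({0, 2, 3, 5, 6}) = 1
G(9) = mex({0, 1, 2, 3, 6, 7}) = 4
G(10) = mex({0, 1, 3, 4, 5, 7}) = 2
G(11) = mex({0, 1, 2, 3, 4, 5}) = 6
G(12) = mex({0, 1, 2, 3, 5, 6, 7}) = 4
G(13) = mex({0, 2, 3, 4, 6, 7}) = 1
G(14) = mex({0, 1, 4, 5, 6, 7}) = 2
G(15) = mex({0, 1, 2, 3, 4, 5, 6}) = 7
G(16) = mex({0, 2, 3, 5, 6, 7}) = 1
G(17) = mex({0, 1, 2, 3, 5, 6, 7}) = 4
G(18) = mex({0, 1, 2, 4, 5, 6}) = 3
G(19) = mex({0, 1, 3, 4, 5, 7}) = 2
Therefore G(19) = 2.

2
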